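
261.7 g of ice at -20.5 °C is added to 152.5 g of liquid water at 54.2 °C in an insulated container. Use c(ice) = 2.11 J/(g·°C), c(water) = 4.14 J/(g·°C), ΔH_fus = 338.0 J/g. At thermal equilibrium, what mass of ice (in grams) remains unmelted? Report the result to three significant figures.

m_ice remaining = 194 g

Heat to warm all ice to 0 °C: 261.7×2.11×20.5 = 11320 J
Heat released by water cooling to 0 °C: 152.5×4.14×54.2 = 34219 J
34219 J < 11320 + 261.7×338.0 = 99774.6 J, so not all ice melts; final T = 0 °C.
Heat left for melting: 34219 − 11320 = 22899 J
Mass melted = 22899 / 338.0 = 67.75 g
Ice remaining = 261.7 − 67.75 = 193.95 g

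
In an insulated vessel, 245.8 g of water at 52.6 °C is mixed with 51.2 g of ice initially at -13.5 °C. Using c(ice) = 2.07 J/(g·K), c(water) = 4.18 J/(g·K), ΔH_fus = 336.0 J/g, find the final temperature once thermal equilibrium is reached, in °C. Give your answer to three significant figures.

Heat to bring ice to 0 °C and melt it: q₁ = 51.2×2.07×13.5 + 51.2×336.0 = 18634 J
Heat the water can supply cooling to 0 °C: 245.8×4.18×52.6 = 54043.6 J > q₁, so all ice melts.
Energy balance: 245.8×4.18×(52.6 − T) = 18634 + 51.2×4.18×(T − 0)
1027.444(52.6 − T) = 18634 + 214.016 T
54043.6 − 18634 = 1241.460 T
T = 35409.6 / 1241.460 = 28.52 °C

T_f = 28.5 °C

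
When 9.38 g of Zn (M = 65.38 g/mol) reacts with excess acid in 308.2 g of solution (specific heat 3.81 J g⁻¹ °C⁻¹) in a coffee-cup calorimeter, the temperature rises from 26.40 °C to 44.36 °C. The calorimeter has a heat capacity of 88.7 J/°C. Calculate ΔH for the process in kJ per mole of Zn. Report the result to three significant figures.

|ΔT| = |44.36 − 26.40| = 17.96 °C
|q_surr| = (308.2 × 3.81 + 88.7) × 17.96 = 1262.942 × 17.96 = 22680 J
n(Zn) = 9.38 / 65.38 = 0.1435 mol
Temperature rose, so q_rxn = −|q_surr| = -22.68 kJ
ΔH = q_rxn / n = -158.0 kJ/mol

ΔH = -158 kJ/mol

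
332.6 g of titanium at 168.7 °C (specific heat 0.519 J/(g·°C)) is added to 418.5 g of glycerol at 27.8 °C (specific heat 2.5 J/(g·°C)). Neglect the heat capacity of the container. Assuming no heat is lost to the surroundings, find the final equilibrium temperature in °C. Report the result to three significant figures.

T_f = 47.8 °C

Heat lost by titanium = heat gained by glycerol.
(332.6)(0.519)(168.7 − T) = (418.5)(2.5)(T − 27.8)
172.6194 (168.7 − T) = 1046.25 (T − 27.8)
29121 − 172.6194 T = 1046.25 T − 29086
58207 = 1218.8694 T
T = 47.75 °C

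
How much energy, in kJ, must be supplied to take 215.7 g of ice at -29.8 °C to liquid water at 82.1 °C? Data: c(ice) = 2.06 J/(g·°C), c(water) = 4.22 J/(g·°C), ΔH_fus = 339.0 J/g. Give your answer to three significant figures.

q = 161 kJ

q1 (heat ice -29.8→0.0 °C): 215.7 × 2.06 × 29.8 = 13241 J
q2 (melt at 0 °C): 215.7 × 339.0 = 73122 J
q3 (heat water 0.0→82.1 °C): 215.7 × 4.22 × 82.1 = 74732 J
Total: 13241 + 73122 + 74732 = 161095 J = 161 kJ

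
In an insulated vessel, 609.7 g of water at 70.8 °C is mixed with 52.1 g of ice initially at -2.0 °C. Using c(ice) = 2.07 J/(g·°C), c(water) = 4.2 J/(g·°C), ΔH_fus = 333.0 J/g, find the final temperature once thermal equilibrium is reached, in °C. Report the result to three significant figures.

T_f = 58.9 °C

Heat to bring ice to 0 °C and melt it: q₁ = 52.1×2.07×2.0 + 52.1×333.0 = 17565 J
Heat the water can supply cooling to 0 °C: 609.7×4.2×70.8 = 181300 J > q₁, so all ice melts.
Energy balance: 609.7×4.2×(70.8 − T) = 17565 + 52.1×4.2×(T − 0)
2560.74(70.8 − T) = 17565 + 218.82 T
181300 − 17565 = 2779.56 T
T = 163735 / 2779.56 = 58.91 °C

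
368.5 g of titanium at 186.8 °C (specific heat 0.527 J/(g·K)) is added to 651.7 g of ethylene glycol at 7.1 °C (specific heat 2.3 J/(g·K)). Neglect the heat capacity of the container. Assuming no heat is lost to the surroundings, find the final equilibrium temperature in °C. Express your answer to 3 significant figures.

Heat lost by titanium = heat gained by ethylene glycol.
(368.5)(0.527)(186.8 − T) = (651.7)(2.3)(T − 7.1)
194.1995 (186.8 − T) = 1498.91 (T − 7.1)
36276 − 194.1995 T = 1498.91 T − 10642
46918 = 1693.1095 T
T = 27.71 °C

T_f = 27.7 °C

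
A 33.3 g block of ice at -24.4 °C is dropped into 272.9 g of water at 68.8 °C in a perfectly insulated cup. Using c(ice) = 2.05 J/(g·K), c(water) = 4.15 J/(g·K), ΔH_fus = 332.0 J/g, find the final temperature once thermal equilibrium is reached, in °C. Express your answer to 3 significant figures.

Heat to bring ice to 0 °C and melt it: q₁ = 33.3×2.05×24.4 + 33.3×332.0 = 12721 J
Heat the water can supply cooling to 0 °C: 272.9×4.15×68.8 = 77918.4 J > q₁, so all ice melts.
Energy balance: 272.9×4.15×(68.8 − T) = 12721 + 33.3×4.15×(T − 0)
1132.535(68.8 − T) = 12721 + 138.195 T
77918.4 − 12721 = 1270.730 T
T = 65197.4 / 1270.730 = 51.31 °C

T_f = 51.3 °C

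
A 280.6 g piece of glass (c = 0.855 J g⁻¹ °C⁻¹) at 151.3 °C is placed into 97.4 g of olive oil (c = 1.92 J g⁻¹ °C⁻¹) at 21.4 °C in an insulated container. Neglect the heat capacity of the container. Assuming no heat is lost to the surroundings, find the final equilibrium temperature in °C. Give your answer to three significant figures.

T_f = 94.4 °C

Heat lost by glass = heat gained by olive oil.
(280.6)(0.855)(151.3 − T) = (97.4)(1.92)(T − 21.4)
239.913 (151.3 − T) = 187.008 (T − 21.4)
36299 − 239.913 T = 187.008 T − 4002.0
40301.0 = 426.921 T
T = 94.40 °C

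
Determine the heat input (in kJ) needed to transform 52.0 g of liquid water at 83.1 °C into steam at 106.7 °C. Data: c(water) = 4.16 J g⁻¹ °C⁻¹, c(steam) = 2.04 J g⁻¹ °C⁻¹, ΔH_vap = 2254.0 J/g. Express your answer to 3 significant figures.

q = 122 kJ

q1 (heat water 83.1→100.0 °C): 52.0 × 4.16 × 16.9 = 3656 J
q2 (vaporize at 100 °C): 52.0 × 2254.0 = 117208 J
q3 (heat steam 100.0→106.7 °C): 52.0 × 2.04 × 6.7 = 711 J
Total: 3656 + 117208 + 711 = 121575 J = 122 kJ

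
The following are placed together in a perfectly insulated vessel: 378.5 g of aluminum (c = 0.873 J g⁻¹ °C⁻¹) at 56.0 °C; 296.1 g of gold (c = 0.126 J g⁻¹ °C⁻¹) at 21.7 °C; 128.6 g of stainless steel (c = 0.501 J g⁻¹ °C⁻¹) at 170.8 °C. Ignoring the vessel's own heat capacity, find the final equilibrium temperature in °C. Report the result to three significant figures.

Σ mᵢcᵢ(T − Tᵢ) = 0  ⇒  T = Σ mᵢcᵢTᵢ / Σ mᵢcᵢ
Σ mᵢcᵢ = 378.5×0.873 + 296.1×0.126 + 128.6×0.501 = 432.1677
Σ mᵢcᵢTᵢ = 330.4305×56.0 + 37.3086×21.7 + 64.4286×170.8 = 30318
T = 30318 / 432.1677 = 70.15 °C

T_f = 70.2 °C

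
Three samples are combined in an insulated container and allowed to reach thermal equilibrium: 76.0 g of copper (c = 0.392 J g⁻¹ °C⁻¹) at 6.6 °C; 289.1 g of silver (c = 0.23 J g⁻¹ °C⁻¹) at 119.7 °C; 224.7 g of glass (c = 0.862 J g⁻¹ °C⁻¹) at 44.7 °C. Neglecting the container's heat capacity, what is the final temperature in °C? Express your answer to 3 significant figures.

Σ mᵢcᵢ(T − Tᵢ) = 0  ⇒  T = Σ mᵢcᵢTᵢ / Σ mᵢcᵢ
Σ mᵢcᵢ = 76.0×0.392 + 289.1×0.23 + 224.7×0.862 = 289.9764
Σ mᵢcᵢTᵢ = 29.792×6.6 + 66.493×119.7 + 193.6914×44.7 = 16814
T = 16814 / 289.9764 = 57.98 °C

T_f = 58.0 °C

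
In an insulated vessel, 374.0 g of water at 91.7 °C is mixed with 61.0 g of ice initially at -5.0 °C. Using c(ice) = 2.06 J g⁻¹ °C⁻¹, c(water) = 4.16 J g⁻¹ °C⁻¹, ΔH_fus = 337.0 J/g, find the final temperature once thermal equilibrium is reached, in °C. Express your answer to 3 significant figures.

T_f = 67.1 °C

Heat to bring ice to 0 °C and melt it: q₁ = 61.0×2.06×5.0 + 61.0×337.0 = 21185 J
Heat the water can supply cooling to 0 °C: 374.0×4.16×91.7 = 142671 J > q₁, so all ice melts.
Energy balance: 374.0×4.16×(91.7 − T) = 21185 + 61.0×4.16×(T − 0)
1555.84(91.7 − T) = 21185 + 253.76 T
142671 − 21185 = 1809.60 T
T = 121486 / 1809.60 = 67.13 °C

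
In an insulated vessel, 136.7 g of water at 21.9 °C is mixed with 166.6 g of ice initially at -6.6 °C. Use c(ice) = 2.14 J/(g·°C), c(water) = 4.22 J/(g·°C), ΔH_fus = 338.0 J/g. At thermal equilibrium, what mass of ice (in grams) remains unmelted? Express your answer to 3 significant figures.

Heat to warm all ice to 0 °C: 166.6×2.14×6.6 = 2353.1 J
Heat released by water cooling to 0 °C: 136.7×4.22×21.9 = 12634 J
12634 J < 2353.1 + 166.6×338.0 = 58663.9 J, so not all ice melts; final T = 0 °C.
Heat left for melting: 12634 − 2353.1 = 10280.9 J
Mass melted = 10280.9 / 338.0 = 30.42 g
Ice remaining = 166.6 − 30.42 = 136.18 g

m_ice remaining = 136 g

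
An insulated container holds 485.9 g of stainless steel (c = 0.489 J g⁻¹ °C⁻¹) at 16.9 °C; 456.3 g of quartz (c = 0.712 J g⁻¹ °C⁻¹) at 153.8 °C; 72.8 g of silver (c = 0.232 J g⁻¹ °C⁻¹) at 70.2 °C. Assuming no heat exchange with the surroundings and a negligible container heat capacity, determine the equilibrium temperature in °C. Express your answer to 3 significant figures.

T_f = 95.2 °C

Σ mᵢcᵢ(T − Tᵢ) = 0  ⇒  T = Σ mᵢcᵢTᵢ / Σ mᵢcᵢ
Σ mᵢcᵢ = 485.9×0.489 + 456.3×0.712 + 72.8×0.232 = 579.3803
Σ mᵢcᵢTᵢ = 237.6051×16.9 + 324.8856×153.8 + 16.8896×70.2 = 55169
T = 55169 / 579.3803 = 95.22 °C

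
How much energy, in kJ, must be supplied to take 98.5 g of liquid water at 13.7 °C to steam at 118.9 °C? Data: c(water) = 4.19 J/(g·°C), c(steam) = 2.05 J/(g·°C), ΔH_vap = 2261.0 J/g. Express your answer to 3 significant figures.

q = 262 kJ

q1 (heat water 13.7→100.0 °C): 98.5 × 4.19 × 86.3 = 35617 J
q2 (vaporize at 100 °C): 98.5 × 2261.0 = 222709 J
q3 (heat steam 100.0→118.9 °C): 98.5 × 2.05 × 18.9 = 3816 J
Total: 35617 + 222709 + 3816 = 262142 J = 262 kJ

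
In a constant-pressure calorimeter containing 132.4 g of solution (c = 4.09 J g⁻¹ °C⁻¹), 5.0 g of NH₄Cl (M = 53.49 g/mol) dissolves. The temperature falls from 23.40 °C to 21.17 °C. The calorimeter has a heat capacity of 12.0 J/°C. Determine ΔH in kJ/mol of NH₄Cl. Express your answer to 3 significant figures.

ΔH = 13.2 kJ/mol

|ΔT| = |21.17 − 23.40| = 2.23 °C
|q_surr| = (132.4 × 4.09 + 12.0) × 2.23 = 553.516 × 2.23 = 1234 J
n(NH₄Cl) = 5.0 / 53.49 = 0.09348 mol
Temperature fell, so q_rxn = +|q_surr| = 1.234 kJ
ΔH = q_rxn / n = 13.20 kJ/mol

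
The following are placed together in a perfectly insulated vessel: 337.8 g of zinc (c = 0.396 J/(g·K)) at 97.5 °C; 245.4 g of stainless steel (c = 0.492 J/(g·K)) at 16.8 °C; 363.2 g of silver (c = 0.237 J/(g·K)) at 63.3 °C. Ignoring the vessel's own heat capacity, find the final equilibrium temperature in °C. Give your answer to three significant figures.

T_f = 60.2 °C

Σ mᵢcᵢ(T − Tᵢ) = 0  ⇒  T = Σ mᵢcᵢTᵢ / Σ mᵢcᵢ
Σ mᵢcᵢ = 337.8×0.396 + 245.4×0.492 + 363.2×0.237 = 340.5840
Σ mᵢcᵢTᵢ = 133.7688×97.5 + 120.7368×16.8 + 86.0784×63.3 = 20520
T = 20520 / 340.5840 = 60.249 °C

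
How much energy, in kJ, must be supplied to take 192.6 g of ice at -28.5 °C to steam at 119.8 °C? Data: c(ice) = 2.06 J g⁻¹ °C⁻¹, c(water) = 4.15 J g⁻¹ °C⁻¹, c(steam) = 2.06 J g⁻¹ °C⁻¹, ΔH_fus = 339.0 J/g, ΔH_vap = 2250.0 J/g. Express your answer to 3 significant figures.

q = 598 kJ

q1 (heat ice -28.5→0.0 °C): 192.6 × 2.06 × 28.5 = 11308 J
q2 (melt at 0 °C): 192.6 × 339.0 = 65291 J
q3 (heat water 0.0→100.0 °C): 192.6 × 4.15 × 100.0 = 79929 J
q4 (vaporize at 100 °C): 192.6 × 2250.0 = 433350 J
q5 (heat steam 100.0→119.8 °C): 192.6 × 2.06 × 19.8 = 7856 J
Total: 11308 + 65291 + 79929 + 433350 + 7856 = 597734 J = 598 kJ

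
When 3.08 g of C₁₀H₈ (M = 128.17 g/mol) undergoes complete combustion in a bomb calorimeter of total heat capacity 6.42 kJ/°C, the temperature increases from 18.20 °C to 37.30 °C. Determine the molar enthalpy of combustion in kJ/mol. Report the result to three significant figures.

ΔT = 37.30 − 18.20 = 19.10 °C
q_cal = C_cal × ΔT = 6.42 × 19.10 = 122.622 kJ
n = 3.08 / 128.17 = 0.02403 mol
q_rxn = −q_cal = -122.622 kJ
ΔH = -122.622 / 0.02403 = -5103 kJ/mol

ΔH = -5100 kJ/mol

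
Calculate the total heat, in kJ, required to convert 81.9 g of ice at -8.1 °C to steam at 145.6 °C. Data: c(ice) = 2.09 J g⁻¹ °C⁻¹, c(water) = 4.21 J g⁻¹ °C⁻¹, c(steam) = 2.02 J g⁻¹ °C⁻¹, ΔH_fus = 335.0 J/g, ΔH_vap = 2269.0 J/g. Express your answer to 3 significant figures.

q = 257 kJ

q1 (heat ice -8.1→0.0 °C): 81.9 × 2.09 × 8.1 = 1386 J
q2 (melt at 0 °C): 81.9 × 335.0 = 27437 J
q3 (heat water 0.0→100.0 °C): 81.9 × 4.21 × 100.0 = 34480 J
q4 (vaporize at 100 °C): 81.9 × 2269.0 = 185831 J
q5 (heat steam 100.0→145.6 °C): 81.9 × 2.02 × 45.6 = 7544 J
Total: 1386 + 27437 + 34480 + 185831 + 7544 = 256678 J = 257 kJ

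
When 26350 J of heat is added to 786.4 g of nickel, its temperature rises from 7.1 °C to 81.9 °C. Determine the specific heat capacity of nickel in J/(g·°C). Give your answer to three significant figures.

c = 0.448 J/(g·°C)

c = q / (m ΔT) = 26350 / (786.4 × 74.8)
c = 26350 / 58822.72 = 0.448 J/(g·°C)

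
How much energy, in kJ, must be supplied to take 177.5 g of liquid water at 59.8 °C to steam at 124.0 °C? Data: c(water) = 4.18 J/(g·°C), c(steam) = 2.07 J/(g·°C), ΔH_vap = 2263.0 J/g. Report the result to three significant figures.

q1 (heat water 59.8→100.0 °C): 177.5 × 4.18 × 40.2 = 29826 J
q2 (vaporize at 100 °C): 177.5 × 2263.0 = 401683 J
q3 (heat steam 100.0→124.0 °C): 177.5 × 2.07 × 24.0 = 8818 J
Total: 29826 + 401683 + 8818 = 440327 J = 440 kJ

q = 440 kJ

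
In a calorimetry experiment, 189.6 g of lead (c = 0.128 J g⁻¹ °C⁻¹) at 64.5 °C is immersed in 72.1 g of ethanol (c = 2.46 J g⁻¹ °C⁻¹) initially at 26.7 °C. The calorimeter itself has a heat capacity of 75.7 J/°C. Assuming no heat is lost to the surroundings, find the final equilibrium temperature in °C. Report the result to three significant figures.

Heat lost by lead = heat gained by ethanol + calorimeter.
(189.6)(0.128)(64.5 − T) = [(72.1)(2.46) + 75.7](T − 26.7)
24.2688 (64.5 − T) = 253.066 (T − 26.7)
1565.3 − 24.2688 T = 253.066 T − 6756.9
8322.2 = 277.3348 T
T = 30.01 °C

T_f = 30.0 °C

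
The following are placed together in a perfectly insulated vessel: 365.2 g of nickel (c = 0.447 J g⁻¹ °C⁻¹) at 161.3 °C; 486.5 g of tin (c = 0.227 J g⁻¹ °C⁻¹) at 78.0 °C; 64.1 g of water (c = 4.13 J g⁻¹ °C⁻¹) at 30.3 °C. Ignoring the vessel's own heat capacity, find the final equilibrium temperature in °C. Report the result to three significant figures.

Σ mᵢcᵢ(T − Tᵢ) = 0  ⇒  T = Σ mᵢcᵢTᵢ / Σ mᵢcᵢ
Σ mᵢcᵢ = 365.2×0.447 + 486.5×0.227 + 64.1×4.13 = 538.4129
Σ mᵢcᵢTᵢ = 163.2444×161.3 + 110.4355×78.0 + 264.733×30.3 = 42967
T = 42967 / 538.4129 = 79.80 °C

T_f = 79.8 °C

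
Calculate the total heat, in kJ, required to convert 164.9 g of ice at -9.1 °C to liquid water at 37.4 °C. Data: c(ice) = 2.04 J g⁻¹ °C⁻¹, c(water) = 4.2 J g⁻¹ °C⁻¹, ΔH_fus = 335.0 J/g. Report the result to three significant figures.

q = 84.2 kJ

q1 (heat ice -9.1→0.0 °C): 164.9 × 2.04 × 9.1 = 3061 J
q2 (melt at 0 °C): 164.9 × 335.0 = 55242 J
q3 (heat water 0.0→37.4 °C): 164.9 × 4.2 × 37.4 = 25902 J
Total: 3061 + 55242 + 25902 = 84205 J = 84.2 kJ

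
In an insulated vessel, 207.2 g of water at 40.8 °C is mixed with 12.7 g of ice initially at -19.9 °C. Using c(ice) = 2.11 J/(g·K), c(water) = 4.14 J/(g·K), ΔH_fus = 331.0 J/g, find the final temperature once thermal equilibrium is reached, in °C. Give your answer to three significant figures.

T_f = 33.2 °C

Heat to bring ice to 0 °C and melt it: q₁ = 12.7×2.11×19.9 + 12.7×331.0 = 4737.0 J
Heat the water can supply cooling to 0 °C: 207.2×4.14×40.8 = 34998.6 J > q₁, so all ice melts.
Energy balance: 207.2×4.14×(40.8 − T) = 4737.0 + 12.7×4.14×(T − 0)
857.808(40.8 − T) = 4737.0 + 52.578 T
34998.6 − 4737.0 = 910.386 T
T = 30261.6 / 910.386 = 33.24 °C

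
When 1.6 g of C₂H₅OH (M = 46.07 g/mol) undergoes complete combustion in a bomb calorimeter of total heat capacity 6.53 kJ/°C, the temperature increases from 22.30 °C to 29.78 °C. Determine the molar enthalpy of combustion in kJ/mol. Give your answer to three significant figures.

ΔH = -1410 kJ/mol

ΔT = 29.78 − 22.30 = 7.48 °C
q_cal = C_cal × ΔT = 6.53 × 7.48 = 48.8444 kJ
n = 1.6 / 46.07 = 0.03473 mol
q_rxn = −q_cal = -48.8444 kJ
ΔH = -48.8444 / 0.03473 = -1406 kJ/mol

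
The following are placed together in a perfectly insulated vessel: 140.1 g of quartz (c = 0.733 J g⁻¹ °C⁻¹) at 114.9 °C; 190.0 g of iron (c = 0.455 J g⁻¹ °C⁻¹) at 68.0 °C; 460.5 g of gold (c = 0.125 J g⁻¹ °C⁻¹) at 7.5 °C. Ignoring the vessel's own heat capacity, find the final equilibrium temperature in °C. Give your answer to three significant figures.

T_f = 73.4 °C

Σ mᵢcᵢ(T − Tᵢ) = 0  ⇒  T = Σ mᵢcᵢTᵢ / Σ mᵢcᵢ
Σ mᵢcᵢ = 140.1×0.733 + 190.0×0.455 + 460.5×0.125 = 246.7058
Σ mᵢcᵢTᵢ = 102.6933×114.9 + 86.45×68.0 + 57.5625×7.5 = 18110
T = 18110 / 246.7058 = 73.41 °C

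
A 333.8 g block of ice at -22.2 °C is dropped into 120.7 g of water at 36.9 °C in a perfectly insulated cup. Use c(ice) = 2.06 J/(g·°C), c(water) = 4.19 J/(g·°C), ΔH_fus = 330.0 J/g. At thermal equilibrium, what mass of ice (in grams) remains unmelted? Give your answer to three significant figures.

m_ice remaining = 324 g

Heat to warm all ice to 0 °C: 333.8×2.06×22.2 = 15265 J
Heat released by water cooling to 0 °C: 120.7×4.19×36.9 = 18662 J
18662 J < 15265 + 333.8×330.0 = 125419 J, so not all ice melts; final T = 0 °C.
Heat left for melting: 18662 − 15265 = 3397 J
Mass melted = 3397 / 330.0 = 10.29 g
Ice remaining = 333.8 − 10.29 = 323.51 g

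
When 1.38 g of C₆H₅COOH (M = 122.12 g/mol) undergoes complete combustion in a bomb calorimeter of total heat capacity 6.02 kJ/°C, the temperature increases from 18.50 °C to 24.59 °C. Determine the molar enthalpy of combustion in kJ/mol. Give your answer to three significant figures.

ΔT = 24.59 − 18.50 = 6.09 °C
q_cal = C_cal × ΔT = 6.02 × 6.09 = 36.6618 kJ
n = 1.38 / 122.12 = 0.01130 mol
q_rxn = −q_cal = -36.6618 kJ
ΔH = -36.6618 / 0.01130 = -3244 kJ/mol

ΔH = -3240 kJ/mol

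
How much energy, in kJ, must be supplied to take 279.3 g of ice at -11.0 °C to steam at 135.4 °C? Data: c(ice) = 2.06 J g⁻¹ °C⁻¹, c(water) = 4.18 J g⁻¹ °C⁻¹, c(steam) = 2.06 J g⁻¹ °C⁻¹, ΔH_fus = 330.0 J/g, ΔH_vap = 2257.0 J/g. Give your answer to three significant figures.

q = 866 kJ

q1 (heat ice -11.0→0.0 °C): 279.3 × 2.06 × 11.0 = 6329 J
q2 (melt at 0 °C): 279.3 × 330.0 = 92169 J
q3 (heat water 0.0→100.0 °C): 279.3 × 4.18 × 100.0 = 116747 J
q4 (vaporize at 100 °C): 279.3 × 2257.0 = 630380 J
q5 (heat steam 100.0→135.4 °C): 279.3 × 2.06 × 35.4 = 20368 J
Total: 6329 + 92169 + 116747 + 630380 + 20368 = 865993 J = 866 kJ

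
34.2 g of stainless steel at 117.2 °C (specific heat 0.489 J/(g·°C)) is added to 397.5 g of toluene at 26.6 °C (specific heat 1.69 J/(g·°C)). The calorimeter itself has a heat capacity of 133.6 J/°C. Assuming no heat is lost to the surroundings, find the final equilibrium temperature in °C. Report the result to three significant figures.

Heat lost by stainless steel = heat gained by toluene + calorimeter.
(34.2)(0.489)(117.2 − T) = [(397.5)(1.69) + 133.6](T − 26.6)
16.7238 (117.2 − T) = 805.375 (T − 26.6)
1960.0 − 16.7238 T = 805.375 T − 21423
23383.0 = 822.0988 T
T = 28.44 °C

T_f = 28.4 °C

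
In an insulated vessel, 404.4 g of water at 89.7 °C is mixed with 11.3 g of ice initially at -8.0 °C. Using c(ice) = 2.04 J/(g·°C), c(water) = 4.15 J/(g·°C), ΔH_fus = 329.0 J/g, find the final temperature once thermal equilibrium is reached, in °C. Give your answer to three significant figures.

Heat to bring ice to 0 °C and melt it: q₁ = 11.3×2.04×8.0 + 11.3×329.0 = 3902.1 J
Heat the water can supply cooling to 0 °C: 404.4×4.15×89.7 = 150540 J > q₁, so all ice melts.
Energy balance: 404.4×4.15×(89.7 − T) = 3902.1 + 11.3×4.15×(T − 0)
1678.26(89.7 − T) = 3902.1 + 46.895 T
150540 − 3902.1 = 1725.155 T
T = 146637.9 / 1725.155 = 85.00 °C

T_f = 85.0 °C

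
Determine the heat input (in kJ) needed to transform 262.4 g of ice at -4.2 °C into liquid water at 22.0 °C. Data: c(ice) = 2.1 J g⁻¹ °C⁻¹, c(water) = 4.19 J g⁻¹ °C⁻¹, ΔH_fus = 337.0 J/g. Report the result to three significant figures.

q = 115 kJ

q1 (heat ice -4.2→0.0 °C): 262.4 × 2.1 × 4.2 = 2314 J
q2 (melt at 0 °C): 262.4 × 337.0 = 88429 J
q3 (heat water 0.0→22.0 °C): 262.4 × 4.19 × 22.0 = 24188 J
Total: 2314 + 88429 + 24188 = 114931 J = 115 kJ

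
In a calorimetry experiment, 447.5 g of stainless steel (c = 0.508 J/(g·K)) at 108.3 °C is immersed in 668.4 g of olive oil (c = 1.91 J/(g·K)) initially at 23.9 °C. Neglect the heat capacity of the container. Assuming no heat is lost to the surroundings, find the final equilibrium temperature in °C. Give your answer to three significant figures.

T_f = 36.7 °C

Heat lost by stainless steel = heat gained by olive oil.
(447.5)(0.508)(108.3 − T) = (668.4)(1.91)(T − 23.9)
227.33 (108.3 − T) = 1276.644 (T − 23.9)
24620 − 227.33 T = 1276.644 T − 30512
55132 = 1503.974 T
T = 36.66 °C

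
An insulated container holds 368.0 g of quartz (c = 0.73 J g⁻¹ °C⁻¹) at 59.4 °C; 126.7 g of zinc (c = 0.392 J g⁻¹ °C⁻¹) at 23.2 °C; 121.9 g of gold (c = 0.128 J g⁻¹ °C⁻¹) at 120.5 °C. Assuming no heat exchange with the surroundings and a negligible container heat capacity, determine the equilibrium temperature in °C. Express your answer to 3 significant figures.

Σ mᵢcᵢ(T − Tᵢ) = 0  ⇒  T = Σ mᵢcᵢTᵢ / Σ mᵢcᵢ
Σ mᵢcᵢ = 368.0×0.73 + 126.7×0.392 + 121.9×0.128 = 333.9096
Σ mᵢcᵢTᵢ = 268.64×59.4 + 49.6664×23.2 + 15.6032×120.5 = 18990
T = 18990 / 333.9096 = 56.87 °C

T_f = 56.9 °C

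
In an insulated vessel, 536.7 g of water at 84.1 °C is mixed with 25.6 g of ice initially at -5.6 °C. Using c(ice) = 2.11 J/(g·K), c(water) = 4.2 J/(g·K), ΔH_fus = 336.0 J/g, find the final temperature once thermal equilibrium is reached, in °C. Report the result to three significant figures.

T_f = 76.5 °C

Heat to bring ice to 0 °C and melt it: q₁ = 25.6×2.11×5.6 + 25.6×336.0 = 8904.1 J
Heat the water can supply cooling to 0 °C: 536.7×4.2×84.1 = 189573 J > q₁, so all ice melts.
Energy balance: 536.7×4.2×(84.1 − T) = 8904.1 + 25.6×4.2×(T − 0)
2254.14(84.1 − T) = 8904.1 + 107.52 T
189573 − 8904.1 = 2361.66 T
T = 180668.9 / 2361.66 = 76.50 °C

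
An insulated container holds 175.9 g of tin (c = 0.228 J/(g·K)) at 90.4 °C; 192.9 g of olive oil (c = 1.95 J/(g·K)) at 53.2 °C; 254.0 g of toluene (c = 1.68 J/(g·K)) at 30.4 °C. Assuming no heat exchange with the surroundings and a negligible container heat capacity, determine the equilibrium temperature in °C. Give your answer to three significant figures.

Σ mᵢcᵢ(T − Tᵢ) = 0  ⇒  T = Σ mᵢcᵢTᵢ / Σ mᵢcᵢ
Σ mᵢcᵢ = 175.9×0.228 + 192.9×1.95 + 254.0×1.68 = 842.9802
Σ mᵢcᵢTᵢ = 40.1052×90.4 + 376.155×53.2 + 426.72×30.4 = 36609
T = 36609 / 842.9802 = 43.43 °C

T_f = 43.4 °C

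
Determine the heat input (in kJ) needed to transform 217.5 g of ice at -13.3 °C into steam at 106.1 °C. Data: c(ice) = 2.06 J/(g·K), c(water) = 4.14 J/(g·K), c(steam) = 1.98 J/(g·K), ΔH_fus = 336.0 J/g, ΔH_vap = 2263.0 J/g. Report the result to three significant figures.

q = 664 kJ

q1 (heat ice -13.3→0.0 °C): 217.5 × 2.06 × 13.3 = 5959 J
q2 (melt at 0 °C): 217.5 × 336.0 = 73080 J
q3 (heat water 0.0→100.0 °C): 217.5 × 4.14 × 100.0 = 90045 J
q4 (vaporize at 100 °C): 217.5 × 2263.0 = 492203 J
q5 (heat steam 100.0→106.1 °C): 217.5 × 1.98 × 6.1 = 2627 J
Total: 5959 + 73080 + 90045 + 492203 + 2627 = 663914 J = 664 kJ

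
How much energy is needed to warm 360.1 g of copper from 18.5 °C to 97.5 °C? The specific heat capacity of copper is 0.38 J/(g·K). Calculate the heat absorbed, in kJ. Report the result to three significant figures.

q = m c ΔT = 360.1 × 0.38 × (97.5 − 18.5)
q = 360.1 × 0.38 × 79.0 = 10810 J = 10.8 kJ

q = 10.8 kJ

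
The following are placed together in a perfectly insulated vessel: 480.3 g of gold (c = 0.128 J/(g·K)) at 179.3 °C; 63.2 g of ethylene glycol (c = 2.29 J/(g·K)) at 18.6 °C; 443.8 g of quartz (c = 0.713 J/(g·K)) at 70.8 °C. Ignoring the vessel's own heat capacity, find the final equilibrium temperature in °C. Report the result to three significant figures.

Σ mᵢcᵢ(T − Tᵢ) = 0  ⇒  T = Σ mᵢcᵢTᵢ / Σ mᵢcᵢ
Σ mᵢcᵢ = 480.3×0.128 + 63.2×2.29 + 443.8×0.713 = 522.6358
Σ mᵢcᵢTᵢ = 61.4784×179.3 + 144.728×18.6 + 316.4294×70.8 = 36118
T = 36118 / 522.6358 = 69.11 °C

T_f = 69.1 °C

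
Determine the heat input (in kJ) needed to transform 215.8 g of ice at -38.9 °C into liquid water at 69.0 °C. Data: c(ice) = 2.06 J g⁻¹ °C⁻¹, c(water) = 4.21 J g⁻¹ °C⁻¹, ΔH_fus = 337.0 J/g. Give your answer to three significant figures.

q1 (heat ice -38.9→0.0 °C): 215.8 × 2.06 × 38.9 = 17293 J
q2 (melt at 0 °C): 215.8 × 337.0 = 72725 J
q3 (heat water 0.0→69.0 °C): 215.8 × 4.21 × 69.0 = 62688 J
Total: 17293 + 72725 + 62688 = 152706 J = 153 kJ

q = 153 kJ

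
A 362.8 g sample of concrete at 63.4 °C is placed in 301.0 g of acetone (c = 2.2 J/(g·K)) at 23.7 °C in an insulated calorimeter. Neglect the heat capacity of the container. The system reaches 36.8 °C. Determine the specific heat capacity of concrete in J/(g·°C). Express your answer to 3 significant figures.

c = 0.899 J/(g·°C)

q_gained = (301.0 × 2.2) × (36.8 − 23.7) = 8675 J
q_lost = 362.8 × c × (63.4 − 36.8) = 9650.48 c
Set equal: c = 8675 / 9650.48 = 0.899 J/(g·°C)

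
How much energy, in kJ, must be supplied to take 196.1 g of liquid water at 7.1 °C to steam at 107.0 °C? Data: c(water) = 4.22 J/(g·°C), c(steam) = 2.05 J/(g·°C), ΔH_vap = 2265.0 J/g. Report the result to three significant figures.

q1 (heat water 7.1→100.0 °C): 196.1 × 4.22 × 92.9 = 76879 J
q2 (vaporize at 100 °C): 196.1 × 2265.0 = 444167 J
q3 (heat steam 100.0→107.0 °C): 196.1 × 2.05 × 7.0 = 2814 J
Total: 76879 + 444167 + 2814 = 523860 J = 524 kJ

q = 524 kJ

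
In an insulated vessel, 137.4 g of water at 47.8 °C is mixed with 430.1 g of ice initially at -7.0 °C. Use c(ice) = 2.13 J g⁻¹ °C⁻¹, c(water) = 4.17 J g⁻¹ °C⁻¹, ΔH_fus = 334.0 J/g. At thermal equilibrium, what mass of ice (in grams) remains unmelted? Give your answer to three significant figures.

m_ice remaining = 367 g

Heat to warm all ice to 0 °C: 430.1×2.13×7.0 = 6412.8 J
Heat released by water cooling to 0 °C: 137.4×4.17×47.8 = 27387 J
27387 J < 6412.8 + 430.1×334.0 = 150066.2 J, so not all ice melts; final T = 0 °C.
Heat left for melting: 27387 − 6412.8 = 20974.2 J
Mass melted = 20974.2 / 334.0 = 62.80 g
Ice remaining = 430.1 − 62.80 = 367.30 g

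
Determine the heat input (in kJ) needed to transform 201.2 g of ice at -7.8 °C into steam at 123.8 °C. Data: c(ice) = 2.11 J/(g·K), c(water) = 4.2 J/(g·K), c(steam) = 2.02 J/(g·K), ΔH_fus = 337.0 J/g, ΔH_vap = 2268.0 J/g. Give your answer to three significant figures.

q1 (heat ice -7.8→0.0 °C): 201.2 × 2.11 × 7.8 = 3311 J
q2 (melt at 0 °C): 201.2 × 337.0 = 67804 J
q3 (heat water 0.0→100.0 °C): 201.2 × 4.2 × 100.0 = 84504 J
q4 (vaporize at 100 °C): 201.2 × 2268.0 = 456322 J
q5 (heat steam 100.0→123.8 °C): 201.2 × 2.02 × 23.8 = 9673 J
Total: 3311 + 67804 + 84504 + 456322 + 9673 = 621614 J = 622 kJ

q = 622 kJ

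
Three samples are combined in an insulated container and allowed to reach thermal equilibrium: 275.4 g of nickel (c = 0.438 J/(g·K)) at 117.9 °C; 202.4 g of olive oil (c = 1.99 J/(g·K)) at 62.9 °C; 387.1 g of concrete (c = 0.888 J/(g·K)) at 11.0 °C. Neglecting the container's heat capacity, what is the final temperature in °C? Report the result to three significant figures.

T_f = 50.0 °C

Σ mᵢcᵢ(T − Tᵢ) = 0  ⇒  T = Σ mᵢcᵢTᵢ / Σ mᵢcᵢ
Σ mᵢcᵢ = 275.4×0.438 + 202.4×1.99 + 387.1×0.888 = 867.1460
Σ mᵢcᵢTᵢ = 120.6252×117.9 + 402.776×62.9 + 343.7448×11.0 = 43338
T = 43338 / 867.1460 = 49.98 °C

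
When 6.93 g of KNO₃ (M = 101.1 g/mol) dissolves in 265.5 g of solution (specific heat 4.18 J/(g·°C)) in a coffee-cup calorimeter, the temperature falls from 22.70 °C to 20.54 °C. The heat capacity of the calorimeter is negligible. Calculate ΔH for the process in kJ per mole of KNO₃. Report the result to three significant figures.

ΔH = 35.0 kJ/mol

|ΔT| = |20.54 − 22.70| = 2.16 °C
|q_surr| = (265.5 × 4.18) × 2.16 = 1109.79 × 2.16 = 2397 J
n(KNO₃) = 6.93 / 101.1 = 0.06855 mol
Temperature fell, so q_rxn = +|q_surr| = 2.397 kJ
ΔH = q_rxn / n = 34.97 kJ/mol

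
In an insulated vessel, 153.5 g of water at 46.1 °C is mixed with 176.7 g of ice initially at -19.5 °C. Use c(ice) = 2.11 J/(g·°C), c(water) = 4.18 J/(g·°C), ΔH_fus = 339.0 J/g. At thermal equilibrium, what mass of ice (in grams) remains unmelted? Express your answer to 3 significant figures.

Heat to warm all ice to 0 °C: 176.7×2.11×19.5 = 7270.3 J
Heat released by water cooling to 0 °C: 153.5×4.18×46.1 = 29579 J
29579 J < 7270.3 + 176.7×339.0 = 67171.6 J, so not all ice melts; final T = 0 °C.
Heat left for melting: 29579 − 7270.3 = 22308.7 J
Mass melted = 22308.7 / 339.0 = 65.81 g
Ice remaining = 176.7 − 65.81 = 110.89 g

m_ice remaining = 111 g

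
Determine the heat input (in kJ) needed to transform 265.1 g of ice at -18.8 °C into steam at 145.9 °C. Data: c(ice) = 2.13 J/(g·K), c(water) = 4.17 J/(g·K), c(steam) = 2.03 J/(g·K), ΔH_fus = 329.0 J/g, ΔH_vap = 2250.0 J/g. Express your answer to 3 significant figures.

q = 830 kJ

q1 (heat ice -18.8→0.0 °C): 265.1 × 2.13 × 18.8 = 10616 J
q2 (melt at 0 °C): 265.1 × 329.0 = 87218 J
q3 (heat water 0.0→100.0 °C): 265.1 × 4.17 × 100.0 = 110547 J
q4 (vaporize at 100 °C): 265.1 × 2250.0 = 596475 J
q5 (heat steam 100.0→145.9 °C): 265.1 × 2.03 × 45.9 = 24701 J
Total: 10616 + 87218 + 110547 + 596475 + 24701 = 829557 J = 830 kJ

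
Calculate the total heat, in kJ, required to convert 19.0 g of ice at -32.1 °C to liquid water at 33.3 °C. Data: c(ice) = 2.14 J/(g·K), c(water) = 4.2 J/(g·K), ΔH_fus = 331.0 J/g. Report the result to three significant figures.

q = 10.3 kJ

q1 (heat ice -32.1→0.0 °C): 19.0 × 2.14 × 32.1 = 1305 J
q2 (melt at 0 °C): 19.0 × 331.0 = 6289 J
q3 (heat water 0.0→33.3 °C): 19.0 × 4.2 × 33.3 = 2657 J
Total: 1305 + 6289 + 2657 = 10251 J = 10.3 kJ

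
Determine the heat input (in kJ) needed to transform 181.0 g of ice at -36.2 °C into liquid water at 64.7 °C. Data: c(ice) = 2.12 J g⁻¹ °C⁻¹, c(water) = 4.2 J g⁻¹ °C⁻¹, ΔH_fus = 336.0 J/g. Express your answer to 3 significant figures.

q = 124 kJ

q1 (heat ice -36.2→0.0 °C): 181.0 × 2.12 × 36.2 = 13891 J
q2 (melt at 0 °C): 181.0 × 336.0 = 60816 J
q3 (heat water 0.0→64.7 °C): 181.0 × 4.2 × 64.7 = 49185 J
Total: 13891 + 60816 + 49185 = 123892 J = 124 kJ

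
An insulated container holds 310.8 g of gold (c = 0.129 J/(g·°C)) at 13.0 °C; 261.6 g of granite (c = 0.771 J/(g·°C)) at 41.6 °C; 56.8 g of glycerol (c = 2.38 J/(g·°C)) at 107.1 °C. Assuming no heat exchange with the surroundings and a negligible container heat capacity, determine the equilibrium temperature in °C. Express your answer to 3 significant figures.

T_f = 62.0 °C

Σ mᵢcᵢ(T − Tᵢ) = 0  ⇒  T = Σ mᵢcᵢTᵢ / Σ mᵢcᵢ
Σ mᵢcᵢ = 310.8×0.129 + 261.6×0.771 + 56.8×2.38 = 376.9708
Σ mᵢcᵢTᵢ = 40.0932×13.0 + 201.6936×41.6 + 135.184×107.1 = 23390
T = 23390 / 376.9708 = 62.047 °C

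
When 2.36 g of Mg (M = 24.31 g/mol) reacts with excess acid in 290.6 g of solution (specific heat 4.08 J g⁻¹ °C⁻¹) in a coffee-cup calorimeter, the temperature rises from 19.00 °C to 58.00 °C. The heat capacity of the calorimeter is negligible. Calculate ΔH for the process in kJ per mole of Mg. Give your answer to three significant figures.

|ΔT| = |58.00 − 19.00| = 39.00 °C
|q_surr| = (290.6 × 4.08) × 39.00 = 1185.648 × 39.00 = 46240 J
n(Mg) = 2.36 / 24.31 = 0.09708 mol
Temperature rose, so q_rxn = −|q_surr| = -46.24 kJ
ΔH = q_rxn / n = -476.3 kJ/mol

ΔH = -476 kJ/mol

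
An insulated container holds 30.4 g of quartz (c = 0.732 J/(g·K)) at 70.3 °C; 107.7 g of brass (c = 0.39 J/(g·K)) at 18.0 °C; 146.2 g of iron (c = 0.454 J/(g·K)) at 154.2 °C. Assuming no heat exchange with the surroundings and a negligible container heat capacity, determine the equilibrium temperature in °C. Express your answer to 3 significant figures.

T_f = 96.1 °C

Σ mᵢcᵢ(T − Tᵢ) = 0  ⇒  T = Σ mᵢcᵢTᵢ / Σ mᵢcᵢ
Σ mᵢcᵢ = 30.4×0.732 + 107.7×0.39 + 146.2×0.454 = 130.6306
Σ mᵢcᵢTᵢ = 22.2528×70.3 + 42.003×18.0 + 66.3748×154.2 = 12555
T = 12555 / 130.6306 = 96.11 °C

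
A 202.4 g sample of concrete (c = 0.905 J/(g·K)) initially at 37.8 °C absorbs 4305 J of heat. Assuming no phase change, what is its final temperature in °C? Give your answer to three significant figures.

T_f = 61.3 °C

ΔT = q / (m c) = 4305 / (202.4 × 0.905) = 23.50 °C
T_f = 37.8 + 23.50 = 61.30 °C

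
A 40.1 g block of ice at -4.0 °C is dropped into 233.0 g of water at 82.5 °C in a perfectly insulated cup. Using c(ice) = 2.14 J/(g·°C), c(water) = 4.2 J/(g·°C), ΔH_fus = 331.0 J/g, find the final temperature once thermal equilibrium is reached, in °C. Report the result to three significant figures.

Heat to bring ice to 0 °C and melt it: q₁ = 40.1×2.14×4.0 + 40.1×331.0 = 13616 J
Heat the water can supply cooling to 0 °C: 233.0×4.2×82.5 = 80734.5 J > q₁, so all ice melts.
Energy balance: 233.0×4.2×(82.5 − T) = 13616 + 40.1×4.2×(T − 0)
978.6(82.5 − T) = 13616 + 168.42 T
80734.5 − 13616 = 1147.02 T
T = 67118.5 / 1147.02 = 58.52 °C

T_f = 58.5 °C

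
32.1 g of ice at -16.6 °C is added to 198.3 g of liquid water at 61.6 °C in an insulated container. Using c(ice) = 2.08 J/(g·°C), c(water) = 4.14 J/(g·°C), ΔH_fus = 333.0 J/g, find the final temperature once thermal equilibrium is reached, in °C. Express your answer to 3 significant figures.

Heat to bring ice to 0 °C and melt it: q₁ = 32.1×2.08×16.6 + 32.1×333.0 = 11798 J
Heat the water can supply cooling to 0 °C: 198.3×4.14×61.6 = 50571.3 J > q₁, so all ice melts.
Energy balance: 198.3×4.14×(61.6 − T) = 11798 + 32.1×4.14×(T − 0)
820.962(61.6 − T) = 11798 + 132.894 T
50571.3 − 11798 = 953.856 T
T = 38773.3 / 953.856 = 40.649 °C

T_f = 40.6 °C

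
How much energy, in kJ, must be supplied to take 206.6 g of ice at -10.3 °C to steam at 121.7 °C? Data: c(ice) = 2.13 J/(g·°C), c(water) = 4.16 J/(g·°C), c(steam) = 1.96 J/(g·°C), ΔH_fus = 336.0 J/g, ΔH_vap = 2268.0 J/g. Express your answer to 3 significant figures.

q = 637 kJ

q1 (heat ice -10.3→0.0 °C): 206.6 × 2.13 × 10.3 = 4533 J
q2 (melt at 0 °C): 206.6 × 336.0 = 69418 J
q3 (heat water 0.0→100.0 °C): 206.6 × 4.16 × 100.0 = 85946 J
q4 (vaporize at 100 °C): 206.6 × 2268.0 = 468569 J
q5 (heat steam 100.0→121.7 °C): 206.6 × 1.96 × 21.7 = 8787 J
Total: 4533 + 69418 + 85946 + 468569 + 8787 = 637253 J = 637 kJ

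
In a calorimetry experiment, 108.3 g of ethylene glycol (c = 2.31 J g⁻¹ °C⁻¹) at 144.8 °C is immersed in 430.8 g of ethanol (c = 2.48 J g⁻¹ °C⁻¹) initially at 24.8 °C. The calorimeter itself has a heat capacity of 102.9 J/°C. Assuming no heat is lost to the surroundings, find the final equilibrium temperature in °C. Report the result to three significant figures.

T_f = 45.9 °C

Heat lost by ethylene glycol = heat gained by ethanol + calorimeter.
(108.3)(2.31)(144.8 − T) = [(430.8)(2.48) + 102.9](T − 24.8)
250.173 (144.8 − T) = 1171.284 (T − 24.8)
36225 − 250.173 T = 1171.284 T − 29048
65273 = 1421.457 T
T = 45.92 °C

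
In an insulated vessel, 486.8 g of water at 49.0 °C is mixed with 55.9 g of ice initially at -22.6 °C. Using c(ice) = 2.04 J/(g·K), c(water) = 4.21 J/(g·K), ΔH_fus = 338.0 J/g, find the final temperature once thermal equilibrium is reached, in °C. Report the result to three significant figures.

T_f = 34.6 °C

Heat to bring ice to 0 °C and melt it: q₁ = 55.9×2.04×22.6 + 55.9×338.0 = 21471 J
Heat the water can supply cooling to 0 °C: 486.8×4.21×49.0 = 100422 J > q₁, so all ice melts.
Energy balance: 486.8×4.21×(49.0 − T) = 21471 + 55.9×4.21×(T − 0)
2049.428(49.0 − T) = 21471 + 235.339 T
100422 − 21471 = 2284.767 T
T = 78951 / 2284.767 = 34.56 °C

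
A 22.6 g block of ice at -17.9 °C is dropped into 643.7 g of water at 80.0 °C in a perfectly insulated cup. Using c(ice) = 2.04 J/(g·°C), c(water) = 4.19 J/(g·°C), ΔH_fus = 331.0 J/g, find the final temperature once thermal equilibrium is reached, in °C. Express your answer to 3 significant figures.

T_f = 74.3 °C

Heat to bring ice to 0 °C and melt it: q₁ = 22.6×2.04×17.9 + 22.6×331.0 = 8305.9 J
Heat the water can supply cooling to 0 °C: 643.7×4.19×80.0 = 215768 J > q₁, so all ice melts.
Energy balance: 643.7×4.19×(80.0 − T) = 8305.9 + 22.6×4.19×(T − 0)
2697.103(80.0 − T) = 8305.9 + 94.694 T
215768 − 8305.9 = 2791.797 T
T = 207462.1 / 2791.797 = 74.31 °C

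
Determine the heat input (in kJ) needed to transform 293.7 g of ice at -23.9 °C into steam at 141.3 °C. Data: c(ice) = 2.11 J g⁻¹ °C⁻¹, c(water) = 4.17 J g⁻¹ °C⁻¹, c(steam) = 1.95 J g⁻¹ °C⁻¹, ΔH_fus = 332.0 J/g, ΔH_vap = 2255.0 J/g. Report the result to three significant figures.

q1 (heat ice -23.9→0.0 °C): 293.7 × 2.11 × 23.9 = 14811 J
q2 (melt at 0 °C): 293.7 × 332.0 = 97508 J
q3 (heat water 0.0→100.0 °C): 293.7 × 4.17 × 100.0 = 122473 J
q4 (vaporize at 100 °C): 293.7 × 2255.0 = 662294 J
q5 (heat steam 100.0→141.3 °C): 293.7 × 1.95 × 41.3 = 23653 J
Total: 14811 + 97508 + 122473 + 662294 + 23653 = 920739 J = 921 kJ

q = 921 kJ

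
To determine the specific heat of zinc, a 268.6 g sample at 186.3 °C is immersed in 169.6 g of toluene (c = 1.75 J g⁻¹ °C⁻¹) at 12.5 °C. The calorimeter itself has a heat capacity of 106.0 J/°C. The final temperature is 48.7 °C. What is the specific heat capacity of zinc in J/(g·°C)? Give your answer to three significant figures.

c = 0.395 J/(g·°C)

q_gained = (169.6 × 1.75 + 106.0) × (48.7 − 12.5) = 14581 J
q_lost = 268.6 × c × (186.3 − 48.7) = 36959.36 c
Set equal: c = 14581 / 36959.36 = 0.395 J/(g·°C)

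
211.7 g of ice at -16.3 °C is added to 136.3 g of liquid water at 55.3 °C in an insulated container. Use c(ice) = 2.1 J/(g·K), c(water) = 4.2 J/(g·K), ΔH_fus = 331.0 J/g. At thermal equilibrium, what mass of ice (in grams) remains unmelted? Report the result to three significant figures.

Heat to warm all ice to 0 °C: 211.7×2.1×16.3 = 7246.5 J
Heat released by water cooling to 0 °C: 136.3×4.2×55.3 = 31657 J
31657 J < 7246.5 + 211.7×331.0 = 77319.2 J, so not all ice melts; final T = 0 °C.
Heat left for melting: 31657 − 7246.5 = 24410.5 J
Mass melted = 24410.5 / 331.0 = 73.75 g
Ice remaining = 211.7 − 73.75 = 137.95 g

m_ice remaining = 138 g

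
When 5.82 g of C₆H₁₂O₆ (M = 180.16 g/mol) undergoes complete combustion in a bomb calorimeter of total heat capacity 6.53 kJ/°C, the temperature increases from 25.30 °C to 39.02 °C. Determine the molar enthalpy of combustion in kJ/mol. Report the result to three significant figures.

ΔT = 39.02 − 25.30 = 13.72 °C
q_cal = C_cal × ΔT = 6.53 × 13.72 = 89.5916 kJ
n = 5.82 / 180.16 = 0.03230 mol
q_rxn = −q_cal = -89.5916 kJ
ΔH = -89.5916 / 0.03230 = -2774 kJ/mol

ΔH = -2770 kJ/mol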